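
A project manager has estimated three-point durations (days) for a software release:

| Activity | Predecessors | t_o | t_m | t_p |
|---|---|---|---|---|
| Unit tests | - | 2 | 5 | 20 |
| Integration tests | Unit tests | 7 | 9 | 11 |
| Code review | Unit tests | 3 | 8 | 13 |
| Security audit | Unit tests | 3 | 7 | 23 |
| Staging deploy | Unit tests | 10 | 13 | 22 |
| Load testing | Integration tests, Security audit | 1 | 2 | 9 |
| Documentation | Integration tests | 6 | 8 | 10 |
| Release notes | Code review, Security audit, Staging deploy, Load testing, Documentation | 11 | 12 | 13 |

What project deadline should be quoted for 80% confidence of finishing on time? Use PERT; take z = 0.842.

38.7 days

te_Unit tests = (2 + 4·5 + 20)/6 = 42/6 = 7; σ²_Unit tests = ((20−2)/6)² = 9.000
te_Integration tests = (7 + 4·9 + 11)/6 = 54/6 = 9; σ²_Integration tests = ((11−7)/6)² = 0.444
te_Code review = (3 + 4·8 + 13)/6 = 48/6 = 8; σ²_Code review = ((13−3)/6)² = 2.778
te_Security audit = (3 + 4·7 + 23)/6 = 54/6 = 9; σ²_Security audit = ((23−3)/6)² = 11.111
te_Staging deploy = (10 + 4·13 + 22)/6 = 84/6 = 14; σ²_Staging deploy = ((22−10)/6)² = 4.000
te_Load testing = (1 + 4·2 + 9)/6 = 18/6 = 3; σ²_Load testing = ((9−1)/6)² = 1.778
te_Documentation = (6 + 4·8 + 10)/6 = 48/6 = 8; σ²_Documentation = ((10−6)/6)² = 0.444
te_Release notes = (11 + 4·12 + 13)/6 = 72/6 = 12; σ²_Release notes = ((13−11)/6)² = 0.111

Forward pass:
ES_Unit tests = 0; EF_Unit tests = 7
ES_Integration tests = 7; EF_Integration tests = 7+9 = 16
ES_Code review = 7; EF_Code review = 7+8 = 15
ES_Security audit = 7; EF_Security audit = 7+9 = 16
ES_Staging deploy = 7; EF_Staging deploy = 7+14 = 21
ES_Load testing = max(EF_Integration tests=16, EF_Security audit=16) = 16; EF_Load testing = 16+3 = 19
ES_Documentation = 16; EF_Documentation = 16+8 = 24
ES_Release notes = max(EF_Code review=15, EF_Security audit=16, EF_Staging deploy=21, EF_Load testing=19, EF_Documentation=24) = 24; EF_Release notes = 24+12 = 36
Expected project duration μ = 36 days. Critical path: Unit tests → Integration tests → Documentation → Release notes.

Variance along critical path = 9.000 + 0.444 + 0.444 + 0.111 = 10.000; σ = 3.162 days.
D = μ + z·σ = 36 + 0.842·3.162 = 38.7 days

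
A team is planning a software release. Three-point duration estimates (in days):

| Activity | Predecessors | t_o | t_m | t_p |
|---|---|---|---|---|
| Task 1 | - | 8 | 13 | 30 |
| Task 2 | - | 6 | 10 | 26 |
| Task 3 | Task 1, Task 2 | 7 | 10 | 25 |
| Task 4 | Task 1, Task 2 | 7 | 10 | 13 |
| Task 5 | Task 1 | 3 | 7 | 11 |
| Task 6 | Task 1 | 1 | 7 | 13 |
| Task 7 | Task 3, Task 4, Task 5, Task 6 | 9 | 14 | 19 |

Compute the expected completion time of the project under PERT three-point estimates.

te_Task 1 = (8 + 4·13 + 30)/6 = 90/6 = 15
te_Task 2 = (6 + 4·10 + 26)/6 = 72/6 = 12
te_Task 3 = (7 + 4·10 + 25)/6 = 72/6 = 12
te_Task 4 = (7 + 4·10 + 13)/6 = 60/6 = 10
te_Task 5 = (3 + 4·7 + 11)/6 = 42/6 = 7
te_Task 6 = (1 + 4·7 + 13)/6 = 42/6 = 7
te_Task 7 = (9 + 4·14 + 19)/6 = 84/6 = 14

Forward pass:
ES_Task 1 = 0; EF_Task 1 = 15
ES_Task 2 = 0; EF_Task 2 = 12
ES_Task 3 = max(EF_Task 1=15, EF_Task 2=12) = 15; EF_Task 3 = 15+12 = 27
ES_Task 4 = max(EF_Task 1=15, EF_Task 2=12) = 15; EF_Task 4 = 15+10 = 25
ES_Task 5 = 15; EF_Task 5 = 15+7 = 22
ES_Task 6 = 15; EF_Task 6 = 15+7 = 22
ES_Task 7 = max(EF_Task 3=27, EF_Task 4=25, EF_Task 5=22, EF_Task 6=22) = 27; EF_Task 7 = 27+14 = 41
Expected project duration μ = 41 days. Critical path: Task 1 → Task 3 → Task 7.

41 days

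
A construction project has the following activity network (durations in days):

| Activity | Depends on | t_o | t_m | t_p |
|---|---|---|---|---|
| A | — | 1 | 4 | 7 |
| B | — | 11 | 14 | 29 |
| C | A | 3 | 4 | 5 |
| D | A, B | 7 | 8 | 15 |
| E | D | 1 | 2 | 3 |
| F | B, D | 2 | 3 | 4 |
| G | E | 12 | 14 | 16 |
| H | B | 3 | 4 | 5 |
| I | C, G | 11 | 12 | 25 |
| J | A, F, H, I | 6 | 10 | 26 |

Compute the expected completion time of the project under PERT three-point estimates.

67 days

te_A = (1 + 4·4 + 7)/6 = 24/6 = 4
te_B = (11 + 4·14 + 29)/6 = 96/6 = 16
te_C = (3 + 4·4 + 5)/6 = 24/6 = 4
te_D = (7 + 4·8 + 15)/6 = 54/6 = 9
te_E = (1 + 4·2 + 3)/6 = 12/6 = 2
te_F = (2 + 4·3 + 4)/6 = 18/6 = 3
te_G = (12 + 4·14 + 16)/6 = 84/6 = 14
te_H = (3 + 4·4 + 5)/6 = 24/6 = 4
te_I = (11 + 4·12 + 25)/6 = 84/6 = 14
te_J = (6 + 4·10 + 26)/6 = 72/6 = 12

Forward pass:
ES_A = 0; EF_A = 4
ES_B = 0; EF_B = 16
ES_C = 4; EF_C = 4+4 = 8
ES_D = max(EF_A=4, EF_B=16) = 16; EF_D = 16+9 = 25
ES_E = 25; EF_E = 25+2 = 27
ES_F = max(EF_B=16, EF_D=25) = 25; EF_F = 25+3 = 28
ES_G = 27; EF_G = 27+14 = 41
ES_H = 16; EF_H = 16+4 = 20
ES_I = max(EF_C=8, EF_G=41) = 41; EF_I = 41+14 = 55
ES_J = max(EF_A=4, EF_F=28, EF_H=20, EF_I=55) = 55; EF_J = 55+12 = 67
Expected project duration μ = 67 days. Critical path: B → D → E → G → I → J.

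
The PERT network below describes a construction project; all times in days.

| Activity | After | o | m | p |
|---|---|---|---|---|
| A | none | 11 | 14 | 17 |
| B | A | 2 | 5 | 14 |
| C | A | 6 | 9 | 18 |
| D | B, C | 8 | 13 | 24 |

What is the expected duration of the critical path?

38 days

te_A = (11 + 4·14 + 17)/6 = 84/6 = 14
te_B = (2 + 4·5 + 14)/6 = 36/6 = 6
te_C = (6 + 4·9 + 18)/6 = 60/6 = 10
te_D = (8 + 4·13 + 24)/6 = 84/6 = 14

Forward pass:
ES_A = 0; EF_A = 14
ES_B = 14; EF_B = 14+6 = 20
ES_C = 14; EF_C = 14+10 = 24
ES_D = max(EF_B=20, EF_C=24) = 24; EF_D = 24+14 = 38
Expected project duration μ = 38 days. Critical path: A → C → D.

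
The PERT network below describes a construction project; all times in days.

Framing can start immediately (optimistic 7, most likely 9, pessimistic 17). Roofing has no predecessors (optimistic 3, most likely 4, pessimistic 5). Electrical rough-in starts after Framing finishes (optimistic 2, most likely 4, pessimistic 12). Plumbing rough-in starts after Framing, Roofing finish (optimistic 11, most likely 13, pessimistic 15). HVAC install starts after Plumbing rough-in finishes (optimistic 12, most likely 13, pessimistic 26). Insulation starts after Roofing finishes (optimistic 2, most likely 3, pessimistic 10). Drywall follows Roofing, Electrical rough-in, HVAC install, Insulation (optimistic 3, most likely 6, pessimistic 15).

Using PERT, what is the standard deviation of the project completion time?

te_Framing = (7 + 4·9 + 17)/6 = 60/6 = 10; σ²_Framing = ((17−7)/6)² = 2.778
te_Roofing = (3 + 4·4 + 5)/6 = 24/6 = 4; σ²_Roofing = ((5−3)/6)² = 0.111
te_Electrical rough-in = (2 + 4·4 + 12)/6 = 30/6 = 5; σ²_Electrical rough-in = ((12−2)/6)² = 2.778
te_Plumbing rough-in = (11 + 4·13 + 15)/6 = 78/6 = 13; σ²_Plumbing rough-in = ((15−11)/6)² = 0.444
te_HVAC install = (12 + 4·13 + 26)/6 = 90/6 = 15; σ²_HVAC install = ((26−12)/6)² = 5.444
te_Insulation = (2 + 4·3 + 10)/6 = 24/6 = 4; σ²_Insulation = ((10−2)/6)² = 1.778
te_Drywall = (3 + 4·6 + 15)/6 = 42/6 = 7; σ²_Drywall = ((15−3)/6)² = 4.000

Forward pass:
ES_Framing = 0; EF_Framing = 10
ES_Roofing = 0; EF_Roofing = 4
ES_Electrical rough-in = 10; EF_Electrical rough-in = 10+5 = 15
ES_Plumbing rough-in = max(EF_Framing=10, EF_Roofing=4) = 10; EF_Plumbing rough-in = 10+13 = 23
ES_HVAC install = 23; EF_HVAC install = 23+15 = 38
ES_Insulation = 4; EF_Insulation = 4+4 = 8
ES_Drywall = max(EF_Roofing=4, EF_Electrical rough-in=15, EF_HVAC install=38, EF_Insulation=8) = 38; EF_Drywall = 38+7 = 45
Expected project duration μ = 45 days. Critical path: Framing → Plumbing rough-in → HVAC install → Drywall.

Variance along critical path = 2.778 + 0.444 + 5.444 + 4.000 = 12.667
σ = √12.667 = 3.559 days

3.56 days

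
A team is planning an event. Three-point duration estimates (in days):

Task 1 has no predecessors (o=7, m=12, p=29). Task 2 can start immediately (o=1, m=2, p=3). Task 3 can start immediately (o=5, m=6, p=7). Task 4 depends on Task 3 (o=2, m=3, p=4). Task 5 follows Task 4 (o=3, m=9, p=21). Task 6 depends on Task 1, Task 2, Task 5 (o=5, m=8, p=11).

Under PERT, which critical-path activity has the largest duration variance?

te_Task 1 = (7 + 4·12 + 29)/6 = 84/6 = 14; σ²_Task 1 = ((29−7)/6)² = 13.444
te_Task 2 = (1 + 4·2 + 3)/6 = 12/6 = 2; σ²_Task 2 = ((3−1)/6)² = 0.111
te_Task 3 = (5 + 4·6 + 7)/6 = 36/6 = 6; σ²_Task 3 = ((7−5)/6)² = 0.111
te_Task 4 = (2 + 4·3 + 4)/6 = 18/6 = 3; σ²_Task 4 = ((4−2)/6)² = 0.111
te_Task 5 = (3 + 4·9 + 21)/6 = 60/6 = 10; σ²_Task 5 = ((21−3)/6)² = 9.000
te_Task 6 = (5 + 4·8 + 11)/6 = 48/6 = 8; σ²_Task 6 = ((11−5)/6)² = 1.000

Forward pass:
ES_Task 1 = 0; EF_Task 1 = 14
ES_Task 2 = 0; EF_Task 2 = 2
ES_Task 3 = 0; EF_Task 3 = 6
ES_Task 4 = 6; EF_Task 4 = 6+3 = 9
ES_Task 5 = 9; EF_Task 5 = 9+10 = 19
ES_Task 6 = max(EF_Task 1=14, EF_Task 2=2, EF_Task 5=19) = 19; EF_Task 6 = 19+8 = 27
Expected project duration μ = 27 days. Critical path: Task 3 → Task 4 → Task 5 → Task 6.

Variances on critical path: σ²_Task 3=0.111, σ²_Task 4=0.111, σ²_Task 5=9.000, σ²_Task 6=1.000.
Largest is σ²_Task 5 = 9.000.

Task 5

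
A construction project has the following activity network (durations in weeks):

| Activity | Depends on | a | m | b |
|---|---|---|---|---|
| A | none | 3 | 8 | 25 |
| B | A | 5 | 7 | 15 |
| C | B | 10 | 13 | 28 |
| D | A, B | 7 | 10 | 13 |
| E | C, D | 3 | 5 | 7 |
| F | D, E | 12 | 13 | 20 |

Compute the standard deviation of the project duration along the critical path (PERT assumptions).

5.24 weeks

te_A = (3 + 4·8 + 25)/6 = 60/6 = 10; σ²_A = ((25−3)/6)² = 13.444
te_B = (5 + 4·7 + 15)/6 = 48/6 = 8; σ²_B = ((15−5)/6)² = 2.778
te_C = (10 + 4·13 + 28)/6 = 90/6 = 15; σ²_C = ((28−10)/6)² = 9.000
te_D = (7 + 4·10 + 13)/6 = 60/6 = 10; σ²_D = ((13−7)/6)² = 1.000
te_E = (3 + 4·5 + 7)/6 = 30/6 = 5; σ²_E = ((7−3)/6)² = 0.444
te_F = (12 + 4·13 + 20)/6 = 84/6 = 14; σ²_F = ((20−12)/6)² = 1.778

Forward pass:
ES_A = 0; EF_A = 10
ES_B = 10; EF_B = 10+8 = 18
ES_C = 18; EF_C = 18+15 = 33
ES_D = max(EF_A=10, EF_B=18) = 18; EF_D = 18+10 = 28
ES_E = max(EF_C=33, EF_D=28) = 33; EF_E = 33+5 = 38
ES_F = max(EF_D=28, EF_E=38) = 38; EF_F = 38+14 = 52
Expected project duration μ = 52 weeks. Critical path: A → B → C → E → F.

Variance along critical path = 13.444 + 2.778 + 9.000 + 0.444 + 1.778 = 27.444
σ = √27.444 = 5.239 weeks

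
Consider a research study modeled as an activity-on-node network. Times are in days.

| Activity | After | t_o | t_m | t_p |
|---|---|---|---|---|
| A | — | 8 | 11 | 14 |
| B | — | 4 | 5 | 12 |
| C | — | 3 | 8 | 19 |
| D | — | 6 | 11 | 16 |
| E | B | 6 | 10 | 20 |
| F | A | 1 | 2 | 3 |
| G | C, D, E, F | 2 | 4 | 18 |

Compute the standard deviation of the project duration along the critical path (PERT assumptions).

te_A = (8 + 4·11 + 14)/6 = 66/6 = 11; σ²_A = ((14−8)/6)² = 1.000
te_B = (4 + 4·5 + 12)/6 = 36/6 = 6; σ²_B = ((12−4)/6)² = 1.778
te_C = (3 + 4·8 + 19)/6 = 54/6 = 9; σ²_C = ((19−3)/6)² = 7.111
te_D = (6 + 4·11 + 16)/6 = 66/6 = 11; σ²_D = ((16−6)/6)² = 2.778
te_E = (6 + 4·10 + 20)/6 = 66/6 = 11; σ²_E = ((20−6)/6)² = 5.444
te_F = (1 + 4·2 + 3)/6 = 12/6 = 2; σ²_F = ((3−1)/6)² = 0.111
te_G = (2 + 4·4 + 18)/6 = 36/6 = 6; σ²_G = ((18−2)/6)² = 7.111

Forward pass:
ES_A = 0; EF_A = 11
ES_B = 0; EF_B = 6
ES_C = 0; EF_C = 9
ES_D = 0; EF_D = 11
ES_E = 6; EF_E = 6+11 = 17
ES_F = 11; EF_F = 11+2 = 13
ES_G = max(EF_C=9, EF_D=11, EF_E=17, EF_F=13) = 17; EF_G = 17+6 = 23
Expected project duration μ = 23 days. Critical path: B → E → G.

Variance along critical path = 1.778 + 5.444 + 7.111 = 14.333
σ = √14.333 = 3.786 days

3.79 days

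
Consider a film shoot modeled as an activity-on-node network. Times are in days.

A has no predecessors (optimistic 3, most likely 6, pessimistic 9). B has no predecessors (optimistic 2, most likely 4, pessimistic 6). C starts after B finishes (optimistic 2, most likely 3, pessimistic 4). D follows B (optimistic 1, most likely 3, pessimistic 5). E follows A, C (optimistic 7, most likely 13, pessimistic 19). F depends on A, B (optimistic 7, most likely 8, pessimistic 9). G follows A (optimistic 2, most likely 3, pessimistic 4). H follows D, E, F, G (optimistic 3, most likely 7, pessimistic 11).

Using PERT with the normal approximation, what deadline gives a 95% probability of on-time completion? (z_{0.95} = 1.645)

te_A = (3 + 4·6 + 9)/6 = 36/6 = 6; σ²_A = ((9−3)/6)² = 1.000
te_B = (2 + 4·4 + 6)/6 = 24/6 = 4; σ²_B = ((6−2)/6)² = 0.444
te_C = (2 + 4·3 + 4)/6 = 18/6 = 3; σ²_C = ((4−2)/6)² = 0.111
te_D = (1 + 4·3 + 5)/6 = 18/6 = 3; σ²_D = ((5−1)/6)² = 0.444
te_E = (7 + 4·13 + 19)/6 = 78/6 = 13; σ²_E = ((19−7)/6)² = 4.000
te_F = (7 + 4·8 + 9)/6 = 48/6 = 8; σ²_F = ((9−7)/6)² = 0.111
te_G = (2 + 4·3 + 4)/6 = 18/6 = 3; σ²_G = ((4−2)/6)² = 0.111
te_H = (3 + 4·7 + 11)/6 = 42/6 = 7; σ²_H = ((11−3)/6)² = 1.778

Forward pass:
ES_A = 0; EF_A = 6
ES_B = 0; EF_B = 4
ES_C = 4; EF_C = 4+3 = 7
ES_D = 4; EF_D = 4+3 = 7
ES_E = max(EF_A=6, EF_C=7) = 7; EF_E = 7+13 = 20
ES_F = max(EF_A=6, EF_B=4) = 6; EF_F = 6+8 = 14
ES_G = 6; EF_G = 6+3 = 9
ES_H = max(EF_D=7, EF_E=20, EF_F=14, EF_G=9) = 20; EF_H = 20+7 = 27
Expected project duration μ = 27 days. Critical path: B → C → E → H.

Variance along critical path = 0.444 + 0.111 + 4.000 + 1.778 = 6.333; σ = 2.517 days.
D = μ + z·σ = 27 + 1.645·2.517 = 31.1 days

31.1 days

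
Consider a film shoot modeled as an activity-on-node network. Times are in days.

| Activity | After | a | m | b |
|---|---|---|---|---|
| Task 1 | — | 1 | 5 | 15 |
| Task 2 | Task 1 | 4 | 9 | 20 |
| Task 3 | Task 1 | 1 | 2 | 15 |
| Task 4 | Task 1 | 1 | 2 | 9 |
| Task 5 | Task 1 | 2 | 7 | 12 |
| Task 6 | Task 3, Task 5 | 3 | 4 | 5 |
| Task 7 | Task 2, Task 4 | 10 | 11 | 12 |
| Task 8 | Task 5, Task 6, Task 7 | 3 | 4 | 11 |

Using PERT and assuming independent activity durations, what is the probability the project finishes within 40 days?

0.982

te_Task 1 = (1 + 4·5 + 15)/6 = 36/6 = 6; σ²_Task 1 = ((15−1)/6)² = 5.444
te_Task 2 = (4 + 4·9 + 20)/6 = 60/6 = 10; σ²_Task 2 = ((20−4)/6)² = 7.111
te_Task 3 = (1 + 4·2 + 15)/6 = 24/6 = 4; σ²_Task 3 = ((15−1)/6)² = 5.444
te_Task 4 = (1 + 4·2 + 9)/6 = 18/6 = 3; σ²_Task 4 = ((9−1)/6)² = 1.778
te_Task 5 = (2 + 4·7 + 12)/6 = 42/6 = 7; σ²_Task 5 = ((12−2)/6)² = 2.778
te_Task 6 = (3 + 4·4 + 5)/6 = 24/6 = 4; σ²_Task 6 = ((5−3)/6)² = 0.111
te_Task 7 = (10 + 4·11 + 12)/6 = 66/6 = 11; σ²_Task 7 = ((12−10)/6)² = 0.111
te_Task 8 = (3 + 4·4 + 11)/6 = 30/6 = 5; σ²_Task 8 = ((11−3)/6)² = 1.778

Forward pass:
ES_Task 1 = 0; EF_Task 1 = 6
ES_Task 2 = 6; EF_Task 2 = 6+10 = 16
ES_Task 3 = 6; EF_Task 3 = 6+4 = 10
ES_Task 4 = 6; EF_Task 4 = 6+3 = 9
ES_Task 5 = 6; EF_Task 5 = 6+7 = 13
ES_Task 6 = max(EF_Task 3=10, EF_Task 5=13) = 13; EF_Task 6 = 13+4 = 17
ES_Task 7 = max(EF_Task 2=16, EF_Task 4=9) = 16; EF_Task 7 = 16+11 = 27
ES_Task 8 = max(EF_Task 5=13, EF_Task 6=17, EF_Task 7=27) = 27; EF_Task 8 = 27+5 = 32
Expected project duration μ = 32 days. Critical path: Task 1 → Task 2 → Task 7 → Task 8.

Variance along critical path = 5.444 + 7.111 + 0.111 + 1.778 = 14.444; σ = √14.444 = 3.801 days.
Z = (40 − 32) / 3.801 = 2.105
P(T ≤ 40) = Φ(2.105) ≈ 0.982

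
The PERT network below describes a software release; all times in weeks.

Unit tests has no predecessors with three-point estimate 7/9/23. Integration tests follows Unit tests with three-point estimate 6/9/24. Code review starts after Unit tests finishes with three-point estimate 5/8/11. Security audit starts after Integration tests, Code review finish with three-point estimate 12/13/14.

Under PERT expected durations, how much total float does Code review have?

te_Unit tests = (7 + 4·9 + 23)/6 = 66/6 = 11
te_Integration tests = (6 + 4·9 + 24)/6 = 66/6 = 11
te_Code review = (5 + 4·8 + 11)/6 = 48/6 = 8
te_Security audit = (12 + 4·13 + 14)/6 = 78/6 = 13

Forward pass:
ES_Unit tests = 0; EF_Unit tests = 11
ES_Integration tests = 11; EF_Integration tests = 11+11 = 22
ES_Code review = 11; EF_Code review = 11+8 = 19
ES_Security audit = max(EF_Integration tests=22, EF_Code review=19) = 22; EF_Security audit = 22+13 = 35
Expected project duration μ = 35 weeks. Critical path: Unit tests → Integration tests → Security audit.

Backward pass:
LF_Security audit = 35; LS_Security audit = 35−13 = 22
LF_Code review = LS_Security audit = 22; LS_Code review = 22−8 = 14
LF_Integration tests = LS_Security audit = 22; LS_Integration tests = 22−11 = 11
LF_Unit tests = min(LS_Integration tests=11, LS_Code review=14) = 11; LS_Unit tests = 11−11 = 0
Slack_Code review = LS_Code review − ES_Code review = 14 − 11 = 3

3 weeks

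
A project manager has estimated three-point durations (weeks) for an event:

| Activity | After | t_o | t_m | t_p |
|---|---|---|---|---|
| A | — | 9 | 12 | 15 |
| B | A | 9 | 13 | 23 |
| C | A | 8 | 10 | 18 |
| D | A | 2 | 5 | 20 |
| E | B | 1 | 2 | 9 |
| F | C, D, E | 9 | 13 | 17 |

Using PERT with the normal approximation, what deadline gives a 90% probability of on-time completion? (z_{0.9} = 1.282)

46.1 weeks

te_A = (9 + 4·12 + 15)/6 = 72/6 = 12; σ²_A = ((15−9)/6)² = 1.000
te_B = (9 + 4·13 + 23)/6 = 84/6 = 14; σ²_B = ((23−9)/6)² = 5.444
te_C = (8 + 4·10 + 18)/6 = 66/6 = 11; σ²_C = ((18−8)/6)² = 2.778
te_D = (2 + 4·5 + 20)/6 = 42/6 = 7; σ²_D = ((20−2)/6)² = 9.000
te_E = (1 + 4·2 + 9)/6 = 18/6 = 3; σ²_E = ((9−1)/6)² = 1.778
te_F = (9 + 4·13 + 17)/6 = 78/6 = 13; σ²_F = ((17−9)/6)² = 1.778

Forward pass:
ES_A = 0; EF_A = 12
ES_B = 12; EF_B = 12+14 = 26
ES_C = 12; EF_C = 12+11 = 23
ES_D = 12; EF_D = 12+7 = 19
ES_E = 26; EF_E = 26+3 = 29
ES_F = max(EF_C=23, EF_D=19, EF_E=29) = 29; EF_F = 29+13 = 42
Expected project duration μ = 42 weeks. Critical path: A → B → E → F.

Variance along critical path = 1.000 + 5.444 + 1.778 + 1.778 = 10.000; σ = 3.162 weeks.
D = μ + z·σ = 42 + 1.282·3.162 = 46.1 weeks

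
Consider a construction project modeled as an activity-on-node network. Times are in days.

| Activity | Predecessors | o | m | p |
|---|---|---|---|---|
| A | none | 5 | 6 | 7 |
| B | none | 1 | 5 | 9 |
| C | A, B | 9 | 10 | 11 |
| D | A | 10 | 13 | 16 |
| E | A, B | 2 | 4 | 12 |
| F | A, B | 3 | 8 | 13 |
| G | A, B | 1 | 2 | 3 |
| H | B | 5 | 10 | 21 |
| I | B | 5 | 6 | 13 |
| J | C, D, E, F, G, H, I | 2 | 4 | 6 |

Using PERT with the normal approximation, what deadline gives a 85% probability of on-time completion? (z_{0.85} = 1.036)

24.3 days

te_A = (5 + 4·6 + 7)/6 = 36/6 = 6; σ²_A = ((7−5)/6)² = 0.111
te_B = (1 + 4·5 + 9)/6 = 30/6 = 5; σ²_B = ((9−1)/6)² = 1.778
te_C = (9 + 4·10 + 11)/6 = 60/6 = 10; σ²_C = ((11−9)/6)² = 0.111
te_D = (10 + 4·13 + 16)/6 = 78/6 = 13; σ²_D = ((16−10)/6)² = 1.000
te_E = (2 + 4·4 + 12)/6 = 30/6 = 5; σ²_E = ((12−2)/6)² = 2.778
te_F = (3 + 4·8 + 13)/6 = 48/6 = 8; σ²_F = ((13−3)/6)² = 2.778
te_G = (1 + 4·2 + 3)/6 = 12/6 = 2; σ²_G = ((3−1)/6)² = 0.111
te_H = (5 + 4·10 + 21)/6 = 66/6 = 11; σ²_H = ((21−5)/6)² = 7.111
te_I = (5 + 4·6 + 13)/6 = 42/6 = 7; σ²_I = ((13−5)/6)² = 1.778
te_J = (2 + 4·4 + 6)/6 = 24/6 = 4; σ²_J = ((6−2)/6)² = 0.444

Forward pass:
ES_A = 0; EF_A = 6
ES_B = 0; EF_B = 5
ES_C = max(EF_A=6, EF_B=5) = 6; EF_C = 6+10 = 16
ES_D = 6; EF_D = 6+13 = 19
ES_E = max(EF_A=6, EF_B=5) = 6; EF_E = 6+5 = 11
ES_F = max(EF_A=6, EF_B=5) = 6; EF_F = 6+8 = 14
ES_G = max(EF_A=6, EF_B=5) = 6; EF_G = 6+2 = 8
ES_H = 5; EF_H = 5+11 = 16
ES_I = 5; EF_I = 5+7 = 12
ES_J = max(EF_C=16, EF_D=19, EF_E=11, EF_F=14, EF_G=8, EF_H=16, EF_I=12) = 19; EF_J = 19+4 = 23
Expected project duration μ = 23 days. Critical path: A → D → J.

Variance along critical path = 0.111 + 1.000 + 0.444 = 1.556; σ = 1.247 days.
D = μ + z·σ = 23 + 1.036·1.247 = 24.3 days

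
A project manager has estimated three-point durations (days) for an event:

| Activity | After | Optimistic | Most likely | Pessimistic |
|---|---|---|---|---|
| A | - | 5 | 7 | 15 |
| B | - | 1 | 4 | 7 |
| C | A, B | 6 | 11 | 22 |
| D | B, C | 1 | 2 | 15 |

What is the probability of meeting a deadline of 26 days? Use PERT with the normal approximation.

0.695

te_A = (5 + 4·7 + 15)/6 = 48/6 = 8; σ²_A = ((15−5)/6)² = 2.778
te_B = (1 + 4·4 + 7)/6 = 24/6 = 4; σ²_B = ((7−1)/6)² = 1.000
te_C = (6 + 4·11 + 22)/6 = 72/6 = 12; σ²_C = ((22−6)/6)² = 7.111
te_D = (1 + 4·2 + 15)/6 = 24/6 = 4; σ²_D = ((15−1)/6)² = 5.444

Forward pass:
ES_A = 0; EF_A = 8
ES_B = 0; EF_B = 4
ES_C = max(EF_A=8, EF_B=4) = 8; EF_C = 8+12 = 20
ES_D = max(EF_B=4, EF_C=20) = 20; EF_D = 20+4 = 24
Expected project duration μ = 24 days. Critical path: A → C → D.

Variance along critical path = 2.778 + 7.111 + 5.444 = 15.333; σ = √15.333 = 3.916 days.
Z = (26 − 24) / 3.916 = 0.511
P(T ≤ 26) = Φ(0.511) ≈ 0.695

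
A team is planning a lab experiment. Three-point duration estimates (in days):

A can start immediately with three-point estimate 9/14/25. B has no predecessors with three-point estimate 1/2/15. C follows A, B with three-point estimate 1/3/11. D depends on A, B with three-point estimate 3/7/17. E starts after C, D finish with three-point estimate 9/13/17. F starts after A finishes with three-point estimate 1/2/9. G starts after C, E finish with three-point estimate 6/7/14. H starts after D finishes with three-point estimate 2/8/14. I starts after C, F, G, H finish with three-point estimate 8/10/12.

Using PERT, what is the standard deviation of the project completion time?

te_A = (9 + 4·14 + 25)/6 = 90/6 = 15; σ²_A = ((25−9)/6)² = 7.111
te_B = (1 + 4·2 + 15)/6 = 24/6 = 4; σ²_B = ((15−1)/6)² = 5.444
te_C = (1 + 4·3 + 11)/6 = 24/6 = 4; σ²_C = ((11−1)/6)² = 2.778
te_D = (3 + 4·7 + 17)/6 = 48/6 = 8; σ²_D = ((17−3)/6)² = 5.444
te_E = (9 + 4·13 + 17)/6 = 78/6 = 13; σ²_E = ((17−9)/6)² = 1.778
te_F = (1 + 4·2 + 9)/6 = 18/6 = 3; σ²_F = ((9−1)/6)² = 1.778
te_G = (6 + 4·7 + 14)/6 = 48/6 = 8; σ²_G = ((14−6)/6)² = 1.778
te_H = (2 + 4·8 + 14)/6 = 48/6 = 8; σ²_H = ((14−2)/6)² = 4.000
te_I = (8 + 4·10 + 12)/6 = 60/6 = 10; σ²_I = ((12−8)/6)² = 0.444

Forward pass:
ES_A = 0; EF_A = 15
ES_B = 0; EF_B = 4
ES_C = max(EF_A=15, EF_B=4) = 15; EF_C = 15+4 = 19
ES_D = max(EF_A=15, EF_B=4) = 15; EF_D = 15+8 = 23
ES_E = max(EF_C=19, EF_D=23) = 23; EF_E = 23+13 = 36
ES_F = 15; EF_F = 15+3 = 18
ES_G = max(EF_C=19, EF_E=36) = 36; EF_G = 36+8 = 44
ES_H = 23; EF_H = 23+8 = 31
ES_I = max(EF_C=19, EF_F=18, EF_G=44, EF_H=31) = 44; EF_I = 44+10 = 54
Expected project duration μ = 54 days. Critical path: A → D → E → G → I.

Variance along critical path = 7.111 + 5.444 + 1.778 + 1.778 + 0.444 = 16.556
σ = √16.556 = 4.069 days

4.07 days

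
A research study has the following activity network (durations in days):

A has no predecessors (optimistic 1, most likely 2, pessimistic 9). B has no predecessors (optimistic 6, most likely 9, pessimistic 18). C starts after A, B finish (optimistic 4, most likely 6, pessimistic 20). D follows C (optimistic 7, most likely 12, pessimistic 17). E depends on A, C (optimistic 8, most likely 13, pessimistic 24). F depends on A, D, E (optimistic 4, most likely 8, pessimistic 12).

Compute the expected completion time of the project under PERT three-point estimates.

te_A = (1 + 4·2 + 9)/6 = 18/6 = 3
te_B = (6 + 4·9 + 18)/6 = 60/6 = 10
te_C = (4 + 4·6 + 20)/6 = 48/6 = 8
te_D = (7 + 4·12 + 17)/6 = 72/6 = 12
te_E = (8 + 4·13 + 24)/6 = 84/6 = 14
te_F = (4 + 4·8 + 12)/6 = 48/6 = 8

Forward pass:
ES_A = 0; EF_A = 3
ES_B = 0; EF_B = 10
ES_C = max(EF_A=3, EF_B=10) = 10; EF_C = 10+8 = 18
ES_D = 18; EF_D = 18+12 = 30
ES_E = max(EF_A=3, EF_C=18) = 18; EF_E = 18+14 = 32
ES_F = max(EF_A=3, EF_D=30, EF_E=32) = 32; EF_F = 32+8 = 40
Expected project duration μ = 40 days. Critical path: B → C → E → F.

40 days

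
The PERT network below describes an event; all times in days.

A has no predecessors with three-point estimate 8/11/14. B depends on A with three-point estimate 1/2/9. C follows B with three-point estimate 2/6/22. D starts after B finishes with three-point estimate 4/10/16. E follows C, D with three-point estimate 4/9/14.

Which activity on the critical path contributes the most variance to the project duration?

te_A = (8 + 4·11 + 14)/6 = 66/6 = 11; σ²_A = ((14−8)/6)² = 1.000
te_B = (1 + 4·2 + 9)/6 = 18/6 = 3; σ²_B = ((9−1)/6)² = 1.778
te_C = (2 + 4·6 + 22)/6 = 48/6 = 8; σ²_C = ((22−2)/6)² = 11.111
te_D = (4 + 4·10 + 16)/6 = 60/6 = 10; σ²_D = ((16−4)/6)² = 4.000
te_E = (4 + 4·9 + 14)/6 = 54/6 = 9; σ²_E = ((14−4)/6)² = 2.778

Forward pass:
ES_A = 0; EF_A = 11
ES_B = 11; EF_B = 11+3 = 14
ES_C = 14; EF_C = 14+8 = 22
ES_D = 14; EF_D = 14+10 = 24
ES_E = max(EF_C=22, EF_D=24) = 24; EF_E = 24+9 = 33
Expected project duration μ = 33 days. Critical path: A → B → D → E.

Variances on critical path: σ²_A=1.000, σ²_B=1.778, σ²_D=4.000, σ²_E=2.778.
Largest is σ²_D = 4.000.

D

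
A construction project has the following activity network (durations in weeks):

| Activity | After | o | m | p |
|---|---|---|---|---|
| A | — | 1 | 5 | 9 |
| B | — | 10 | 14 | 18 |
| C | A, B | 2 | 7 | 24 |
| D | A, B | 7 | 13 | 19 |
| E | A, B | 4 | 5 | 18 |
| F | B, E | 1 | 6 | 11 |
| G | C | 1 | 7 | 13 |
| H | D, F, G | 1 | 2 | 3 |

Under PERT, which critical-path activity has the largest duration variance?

C

te_A = (1 + 4·5 + 9)/6 = 30/6 = 5; σ²_A = ((9−1)/6)² = 1.778
te_B = (10 + 4·14 + 18)/6 = 84/6 = 14; σ²_B = ((18−10)/6)² = 1.778
te_C = (2 + 4·7 + 24)/6 = 54/6 = 9; σ²_C = ((24−2)/6)² = 13.444
te_D = (7 + 4·13 + 19)/6 = 78/6 = 13; σ²_D = ((19−7)/6)² = 4.000
te_E = (4 + 4·5 + 18)/6 = 42/6 = 7; σ²_E = ((18−4)/6)² = 5.444
te_F = (1 + 4·6 + 11)/6 = 36/6 = 6; σ²_F = ((11−1)/6)² = 2.778
te_G = (1 + 4·7 + 13)/6 = 42/6 = 7; σ²_G = ((13−1)/6)² = 4.000
te_H = (1 + 4·2 + 3)/6 = 12/6 = 2; σ²_H = ((3−1)/6)² = 0.111

Forward pass:
ES_A = 0; EF_A = 5
ES_B = 0; EF_B = 14
ES_C = max(EF_A=5, EF_B=14) = 14; EF_C = 14+9 = 23
ES_D = max(EF_A=5, EF_B=14) = 14; EF_D = 14+13 = 27
ES_E = max(EF_A=5, EF_B=14) = 14; EF_E = 14+7 = 21
ES_F = max(EF_B=14, EF_E=21) = 21; EF_F = 21+6 = 27
ES_G = 23; EF_G = 23+7 = 30
ES_H = max(EF_D=27, EF_F=27, EF_G=30) = 30; EF_H = 30+2 = 32
Expected project duration μ = 32 weeks. Critical path: B → C → G → H.

Variances on critical path: σ²_B=1.778, σ²_C=13.444, σ²_G=4.000, σ²_H=0.111.
Largest is σ²_C = 13.444.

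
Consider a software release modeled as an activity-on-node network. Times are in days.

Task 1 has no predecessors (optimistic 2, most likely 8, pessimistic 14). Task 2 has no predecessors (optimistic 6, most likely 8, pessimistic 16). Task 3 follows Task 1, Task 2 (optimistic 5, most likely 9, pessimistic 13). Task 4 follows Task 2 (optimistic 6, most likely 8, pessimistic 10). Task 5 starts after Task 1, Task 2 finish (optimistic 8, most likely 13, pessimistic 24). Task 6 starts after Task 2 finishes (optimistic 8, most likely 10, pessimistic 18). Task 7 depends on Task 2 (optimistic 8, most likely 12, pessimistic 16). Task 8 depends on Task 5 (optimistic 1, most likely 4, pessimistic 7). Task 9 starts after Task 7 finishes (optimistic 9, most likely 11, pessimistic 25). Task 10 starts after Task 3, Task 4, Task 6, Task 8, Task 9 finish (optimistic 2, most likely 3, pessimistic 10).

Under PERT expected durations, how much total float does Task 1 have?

8 days

te_Task 1 = (2 + 4·8 + 14)/6 = 48/6 = 8
te_Task 2 = (6 + 4·8 + 16)/6 = 54/6 = 9
te_Task 3 = (5 + 4·9 + 13)/6 = 54/6 = 9
te_Task 4 = (6 + 4·8 + 10)/6 = 48/6 = 8
te_Task 5 = (8 + 4·13 + 24)/6 = 84/6 = 14
te_Task 6 = (8 + 4·10 + 18)/6 = 66/6 = 11
te_Task 7 = (8 + 4·12 + 16)/6 = 72/6 = 12
te_Task 8 = (1 + 4·4 + 7)/6 = 24/6 = 4
te_Task 9 = (9 + 4·11 + 25)/6 = 78/6 = 13
te_Task 10 = (2 + 4·3 + 10)/6 = 24/6 = 4

Forward pass:
ES_Task 1 = 0; EF_Task 1 = 8
ES_Task 2 = 0; EF_Task 2 = 9
ES_Task 3 = max(EF_Task 1=8, EF_Task 2=9) = 9; EF_Task 3 = 9+9 = 18
ES_Task 4 = 9; EF_Task 4 = 9+8 = 17
ES_Task 5 = max(EF_Task 1=8, EF_Task 2=9) = 9; EF_Task 5 = 9+14 = 23
ES_Task 6 = 9; EF_Task 6 = 9+11 = 20
ES_Task 7 = 9; EF_Task 7 = 9+12 = 21
ES_Task 8 = 23; EF_Task 8 = 23+4 = 27
ES_Task 9 = 21; EF_Task 9 = 21+13 = 34
ES_Task 10 = max(EF_Task 3=18, EF_Task 4=17, EF_Task 6=20, EF_Task 8=27, EF_Task 9=34) = 34; EF_Task 10 = 34+4 = 38
Expected project duration μ = 38 days. Critical path: Task 2 → Task 7 → Task 9 → Task 10.

Backward pass:
LF_Task 10 = 38; LS_Task 10 = 38−4 = 34
LF_Task 9 = LS_Task 10 = 34; LS_Task 9 = 34−13 = 21
LF_Task 8 = LS_Task 10 = 34; LS_Task 8 = 34−4 = 30
LF_Task 7 = LS_Task 9 = 21; LS_Task 7 = 21−12 = 9
LF_Task 6 = LS_Task 10 = 34; LS_Task 6 = 34−11 = 23
LF_Task 5 = LS_Task 8 = 30; LS_Task 5 = 30−14 = 16
LF_Task 4 = LS_Task 10 = 34; LS_Task 4 = 34−8 = 26
LF_Task 3 = LS_Task 10 = 34; LS_Task 3 = 34−9 = 25
LF_Task 2 = min(LS_Task 3=25, LS_Task 4=26, LS_Task 5=16, LS_Task 6=23, LS_Task 7=9) = 9; LS_Task 2 = 9−9 = 0
LF_Task 1 = min(LS_Task 3=25, LS_Task 5=16) = 16; LS_Task 1 = 16−8 = 8
Slack_Task 1 = LS_Task 1 − ES_Task 1 = 8 − 0 = 8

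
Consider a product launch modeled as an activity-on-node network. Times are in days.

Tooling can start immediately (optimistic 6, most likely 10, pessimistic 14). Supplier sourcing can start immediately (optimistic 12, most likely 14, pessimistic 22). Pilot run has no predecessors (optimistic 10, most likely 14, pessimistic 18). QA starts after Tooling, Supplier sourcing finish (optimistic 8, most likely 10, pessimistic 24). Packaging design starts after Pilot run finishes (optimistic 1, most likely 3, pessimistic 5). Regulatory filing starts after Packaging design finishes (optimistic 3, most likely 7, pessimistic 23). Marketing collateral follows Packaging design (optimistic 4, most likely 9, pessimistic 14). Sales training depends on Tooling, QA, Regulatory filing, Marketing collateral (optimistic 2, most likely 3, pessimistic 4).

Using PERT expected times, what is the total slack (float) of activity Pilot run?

1 days

te_Tooling = (6 + 4·10 + 14)/6 = 60/6 = 10
te_Supplier sourcing = (12 + 4·14 + 22)/6 = 90/6 = 15
te_Pilot run = (10 + 4·14 + 18)/6 = 84/6 = 14
te_QA = (8 + 4·10 + 24)/6 = 72/6 = 12
te_Packaging design = (1 + 4·3 + 5)/6 = 18/6 = 3
te_Regulatory filing = (3 + 4·7 + 23)/6 = 54/6 = 9
te_Marketing collateral = (4 + 4·9 + 14)/6 = 54/6 = 9
te_Sales training = (2 + 4·3 + 4)/6 = 18/6 = 3

Forward pass:
ES_Tooling = 0; EF_Tooling = 10
ES_Supplier sourcing = 0; EF_Supplier sourcing = 15
ES_Pilot run = 0; EF_Pilot run = 14
ES_QA = max(EF_Tooling=10, EF_Supplier sourcing=15) = 15; EF_QA = 15+12 = 27
ES_Packaging design = 14; EF_Packaging design = 14+3 = 17
ES_Regulatory filing = 17; EF_Regulatory filing = 17+9 = 26
ES_Marketing collateral = 17; EF_Marketing collateral = 17+9 = 26
ES_Sales training = max(EF_Tooling=10, EF_QA=27, EF_Regulatory filing=26, EF_Marketing collateral=26) = 27; EF_Sales training = 27+3 = 30
Expected project duration μ = 30 days. Critical path: Supplier sourcing → QA → Sales training.

Backward pass:
LF_Sales training = 30; LS_Sales training = 30−3 = 27
LF_Marketing collateral = LS_Sales training = 27; LS_Marketing collateral = 27−9 = 18
LF_Regulatory filing = LS_Sales training = 27; LS_Regulatory filing = 27−9 = 18
LF_Packaging design = min(LS_Regulatory filing=18, LS_Marketing collateral=18) = 18; LS_Packaging design = 18−3 = 15
LF_QA = LS_Sales training = 27; LS_QA = 27−12 = 15
LF_Pilot run = LS_Packaging design = 15; LS_Pilot run = 15−14 = 1
LF_Supplier sourcing = LS_QA = 15; LS_Supplier sourcing = 15−15 = 0
LF_Tooling = min(LS_QA=15, LS_Sales training=27) = 15; LS_Tooling = 15−10 = 5
Slack_Pilot run = LS_Pilot run − ES_Pilot run = 1 − 0 = 1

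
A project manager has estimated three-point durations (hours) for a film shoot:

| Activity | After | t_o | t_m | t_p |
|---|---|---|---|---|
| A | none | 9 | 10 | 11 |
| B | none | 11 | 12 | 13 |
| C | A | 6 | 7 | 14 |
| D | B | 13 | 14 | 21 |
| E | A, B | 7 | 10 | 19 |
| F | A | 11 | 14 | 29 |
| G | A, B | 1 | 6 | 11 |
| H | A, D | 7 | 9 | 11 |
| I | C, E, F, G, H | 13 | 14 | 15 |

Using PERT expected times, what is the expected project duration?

50 hours

te_A = (9 + 4·10 + 11)/6 = 60/6 = 10
te_B = (11 + 4·12 + 13)/6 = 72/6 = 12
te_C = (6 + 4·7 + 14)/6 = 48/6 = 8
te_D = (13 + 4·14 + 21)/6 = 90/6 = 15
te_E = (7 + 4·10 + 19)/6 = 66/6 = 11
te_F = (11 + 4·14 + 29)/6 = 96/6 = 16
te_G = (1 + 4·6 + 11)/6 = 36/6 = 6
te_H = (7 + 4·9 + 11)/6 = 54/6 = 9
te_I = (13 + 4·14 + 15)/6 = 84/6 = 14

Forward pass:
ES_A = 0; EF_A = 10
ES_B = 0; EF_B = 12
ES_C = 10; EF_C = 10+8 = 18
ES_D = 12; EF_D = 12+15 = 27
ES_E = max(EF_A=10, EF_B=12) = 12; EF_E = 12+11 = 23
ES_F = 10; EF_F = 10+16 = 26
ES_G = max(EF_A=10, EF_B=12) = 12; EF_G = 12+6 = 18
ES_H = max(EF_A=10, EF_D=27) = 27; EF_H = 27+9 = 36
ES_I = max(EF_C=18, EF_E=23, EF_F=26, EF_G=18, EF_H=36) = 36; EF_I = 36+14 = 50
Expected project duration μ = 50 hours. Critical path: B → D → H → I.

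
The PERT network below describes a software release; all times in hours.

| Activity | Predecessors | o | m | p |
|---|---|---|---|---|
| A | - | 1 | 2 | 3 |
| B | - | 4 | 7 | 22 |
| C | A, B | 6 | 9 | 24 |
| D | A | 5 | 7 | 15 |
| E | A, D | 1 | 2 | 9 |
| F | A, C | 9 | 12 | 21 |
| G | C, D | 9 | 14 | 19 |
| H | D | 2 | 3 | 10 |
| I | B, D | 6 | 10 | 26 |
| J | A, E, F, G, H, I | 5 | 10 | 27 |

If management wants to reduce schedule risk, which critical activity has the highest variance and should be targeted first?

te_A = (1 + 4·2 + 3)/6 = 12/6 = 2; σ²_A = ((3−1)/6)² = 0.111
te_B = (4 + 4·7 + 22)/6 = 54/6 = 9; σ²_B = ((22−4)/6)² = 9.000
te_C = (6 + 4·9 + 24)/6 = 66/6 = 11; σ²_C = ((24−6)/6)² = 9.000
te_D = (5 + 4·7 + 15)/6 = 48/6 = 8; σ²_D = ((15−5)/6)² = 2.778
te_E = (1 + 4·2 + 9)/6 = 18/6 = 3; σ²_E = ((9−1)/6)² = 1.778
te_F = (9 + 4·12 + 21)/6 = 78/6 = 13; σ²_F = ((21−9)/6)² = 4.000
te_G = (9 + 4·14 + 19)/6 = 84/6 = 14; σ²_G = ((19−9)/6)² = 2.778
te_H = (2 + 4·3 + 10)/6 = 24/6 = 4; σ²_H = ((10−2)/6)² = 1.778
te_I = (6 + 4·10 + 26)/6 = 72/6 = 12; σ²_I = ((26−6)/6)² = 11.111
te_J = (5 + 4·10 + 27)/6 = 72/6 = 12; σ²_J = ((27−5)/6)² = 13.444

Forward pass:
ES_A = 0; EF_A = 2
ES_B = 0; EF_B = 9
ES_C = max(EF_A=2, EF_B=9) = 9; EF_C = 9+11 = 20
ES_D = 2; EF_D = 2+8 = 10
ES_E = max(EF_A=2, EF_D=10) = 10; EF_E = 10+3 = 13
ES_F = max(EF_A=2, EF_C=20) = 20; EF_F = 20+13 = 33
ES_G = max(EF_C=20, EF_D=10) = 20; EF_G = 20+14 = 34
ES_H = 10; EF_H = 10+4 = 14
ES_I = max(EF_B=9, EF_D=10) = 10; EF_I = 10+12 = 22
ES_J = max(EF_A=2, EF_E=13, EF_F=33, EF_G=34, EF_H=14, EF_I=22) = 34; EF_J = 34+12 = 46
Expected project duration μ = 46 hours. Critical path: B → C → G → J.

Variances on critical path: σ²_B=9.000, σ²_C=9.000, σ²_G=2.778, σ²_J=13.444.
Largest is σ²_J = 13.444.

J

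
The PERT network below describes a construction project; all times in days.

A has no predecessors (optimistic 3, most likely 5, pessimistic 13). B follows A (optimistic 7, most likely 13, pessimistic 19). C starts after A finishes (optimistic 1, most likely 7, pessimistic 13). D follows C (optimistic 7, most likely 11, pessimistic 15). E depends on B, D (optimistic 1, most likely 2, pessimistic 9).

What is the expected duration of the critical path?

te_A = (3 + 4·5 + 13)/6 = 36/6 = 6
te_B = (7 + 4·13 + 19)/6 = 78/6 = 13
te_C = (1 + 4·7 + 13)/6 = 42/6 = 7
te_D = (7 + 4·11 + 15)/6 = 66/6 = 11
te_E = (1 + 4·2 + 9)/6 = 18/6 = 3

Forward pass:
ES_A = 0; EF_A = 6
ES_B = 6; EF_B = 6+13 = 19
ES_C = 6; EF_C = 6+7 = 13
ES_D = 13; EF_D = 13+11 = 24
ES_E = max(EF_B=19, EF_D=24) = 24; EF_E = 24+3 = 27
Expected project duration μ = 27 days. Critical path: A → C → D → E.

27 days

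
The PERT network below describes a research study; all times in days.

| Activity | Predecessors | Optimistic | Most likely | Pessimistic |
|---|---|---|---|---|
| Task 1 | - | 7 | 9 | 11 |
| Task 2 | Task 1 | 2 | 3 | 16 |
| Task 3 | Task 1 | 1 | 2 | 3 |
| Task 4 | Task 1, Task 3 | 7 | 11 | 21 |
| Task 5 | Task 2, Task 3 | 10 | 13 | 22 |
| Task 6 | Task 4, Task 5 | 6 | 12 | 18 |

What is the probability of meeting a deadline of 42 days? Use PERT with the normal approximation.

0.704

te_Task 1 = (7 + 4·9 + 11)/6 = 54/6 = 9; σ²_Task 1 = ((11−7)/6)² = 0.444
te_Task 2 = (2 + 4·3 + 16)/6 = 30/6 = 5; σ²_Task 2 = ((16−2)/6)² = 5.444
te_Task 3 = (1 + 4·2 + 3)/6 = 12/6 = 2; σ²_Task 3 = ((3−1)/6)² = 0.111
te_Task 4 = (7 + 4·11 + 21)/6 = 72/6 = 12; σ²_Task 4 = ((21−7)/6)² = 5.444
te_Task 5 = (10 + 4·13 + 22)/6 = 84/6 = 14; σ²_Task 5 = ((22−10)/6)² = 4.000
te_Task 6 = (6 + 4·12 + 18)/6 = 72/6 = 12; σ²_Task 6 = ((18−6)/6)² = 4.000

Forward pass:
ES_Task 1 = 0; EF_Task 1 = 9
ES_Task 2 = 9; EF_Task 2 = 9+5 = 14
ES_Task 3 = 9; EF_Task 3 = 9+2 = 11
ES_Task 4 = max(EF_Task 1=9, EF_Task 3=11) = 11; EF_Task 4 = 11+12 = 23
ES_Task 5 = max(EF_Task 2=14, EF_Task 3=11) = 14; EF_Task 5 = 14+14 = 28
ES_Task 6 = max(EF_Task 4=23, EF_Task 5=28) = 28; EF_Task 6 = 28+12 = 40
Expected project duration μ = 40 days. Critical path: Task 1 → Task 2 → Task 5 → Task 6.

Variance along critical path = 0.444 + 5.444 + 4.000 + 4.000 = 13.889; σ = √13.889 = 3.727 days.
Z = (42 − 40) / 3.727 = 0.537
P(T ≤ 42) = Φ(0.537) ≈ 0.704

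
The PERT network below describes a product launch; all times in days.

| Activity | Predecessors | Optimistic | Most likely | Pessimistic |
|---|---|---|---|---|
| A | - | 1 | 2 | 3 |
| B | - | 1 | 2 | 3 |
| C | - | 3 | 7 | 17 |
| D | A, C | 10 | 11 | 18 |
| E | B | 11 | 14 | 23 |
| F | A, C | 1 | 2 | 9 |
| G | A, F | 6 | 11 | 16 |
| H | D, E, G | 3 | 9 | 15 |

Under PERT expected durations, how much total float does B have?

te_A = (1 + 4·2 + 3)/6 = 12/6 = 2
te_B = (1 + 4·2 + 3)/6 = 12/6 = 2
te_C = (3 + 4·7 + 17)/6 = 48/6 = 8
te_D = (10 + 4·11 + 18)/6 = 72/6 = 12
te_E = (11 + 4·14 + 23)/6 = 90/6 = 15
te_F = (1 + 4·2 + 9)/6 = 18/6 = 3
te_G = (6 + 4·11 + 16)/6 = 66/6 = 11
te_H = (3 + 4·9 + 15)/6 = 54/6 = 9

Forward pass:
ES_A = 0; EF_A = 2
ES_B = 0; EF_B = 2
ES_C = 0; EF_C = 8
ES_D = max(EF_A=2, EF_C=8) = 8; EF_D = 8+12 = 20
ES_E = 2; EF_E = 2+15 = 17
ES_F = max(EF_A=2, EF_C=8) = 8; EF_F = 8+3 = 11
ES_G = max(EF_A=2, EF_F=11) = 11; EF_G = 11+11 = 22
ES_H = max(EF_D=20, EF_E=17, EF_G=22) = 22; EF_H = 22+9 = 31
Expected project duration μ = 31 days. Critical path: C → F → G → H.

Backward pass:
LF_H = 31; LS_H = 31−9 = 22
LF_G = LS_H = 22; LS_G = 22−11 = 11
LF_F = LS_G = 11; LS_F = 11−3 = 8
LF_E = LS_H = 22; LS_E = 22−15 = 7
LF_D = LS_H = 22; LS_D = 22−12 = 10
LF_C = min(LS_D=10, LS_F=8) = 8; LS_C = 8−8 = 0
LF_B = LS_E = 7; LS_B = 7−2 = 5
LF_A = min(LS_D=10, LS_F=8, LS_G=11) = 8; LS_A = 8−2 = 6
Slack_B = LS_B − ES_B = 5 − 0 = 5

5 days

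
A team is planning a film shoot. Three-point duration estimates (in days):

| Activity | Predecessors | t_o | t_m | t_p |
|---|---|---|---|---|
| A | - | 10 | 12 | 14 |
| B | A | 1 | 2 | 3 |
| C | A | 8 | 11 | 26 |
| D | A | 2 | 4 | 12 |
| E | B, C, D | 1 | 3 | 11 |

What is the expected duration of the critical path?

29 days

te_A = (10 + 4·12 + 14)/6 = 72/6 = 12
te_B = (1 + 4·2 + 3)/6 = 12/6 = 2
te_C = (8 + 4·11 + 26)/6 = 78/6 = 13
te_D = (2 + 4·4 + 12)/6 = 30/6 = 5
te_E = (1 + 4·3 + 11)/6 = 24/6 = 4

Forward pass:
ES_A = 0; EF_A = 12
ES_B = 12; EF_B = 12+2 = 14
ES_C = 12; EF_C = 12+13 = 25
ES_D = 12; EF_D = 12+5 = 17
ES_E = max(EF_B=14, EF_C=25, EF_D=17) = 25; EF_E = 25+4 = 29
Expected project duration μ = 29 days. Critical path: A → C → E.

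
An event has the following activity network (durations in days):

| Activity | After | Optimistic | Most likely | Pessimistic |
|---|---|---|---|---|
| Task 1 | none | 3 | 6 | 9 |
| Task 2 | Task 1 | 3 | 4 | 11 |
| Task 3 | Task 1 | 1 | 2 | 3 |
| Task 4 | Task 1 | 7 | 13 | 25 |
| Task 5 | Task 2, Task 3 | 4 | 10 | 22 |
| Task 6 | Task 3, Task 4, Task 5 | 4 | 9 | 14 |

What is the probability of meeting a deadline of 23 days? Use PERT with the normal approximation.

0.018

te_Task 1 = (3 + 4·6 + 9)/6 = 36/6 = 6; σ²_Task 1 = ((9−3)/6)² = 1.000
te_Task 2 = (3 + 4·4 + 11)/6 = 30/6 = 5; σ²_Task 2 = ((11−3)/6)² = 1.778
te_Task 3 = (1 + 4·2 + 3)/6 = 12/6 = 2; σ²_Task 3 = ((3−1)/6)² = 0.111
te_Task 4 = (7 + 4·13 + 25)/6 = 84/6 = 14; σ²_Task 4 = ((25−7)/6)² = 9.000
te_Task 5 = (4 + 4·10 + 22)/6 = 66/6 = 11; σ²_Task 5 = ((22−4)/6)² = 9.000
te_Task 6 = (4 + 4·9 + 14)/6 = 54/6 = 9; σ²_Task 6 = ((14−4)/6)² = 2.778

Forward pass:
ES_Task 1 = 0; EF_Task 1 = 6
ES_Task 2 = 6; EF_Task 2 = 6+5 = 11
ES_Task 3 = 6; EF_Task 3 = 6+2 = 8
ES_Task 4 = 6; EF_Task 4 = 6+14 = 20
ES_Task 5 = max(EF_Task 2=11, EF_Task 3=8) = 11; EF_Task 5 = 11+11 = 22
ES_Task 6 = max(EF_Task 3=8, EF_Task 4=20, EF_Task 5=22) = 22; EF_Task 6 = 22+9 = 31
Expected project duration μ = 31 days. Critical path: Task 1 → Task 2 → Task 5 → Task 6.

Variance along critical path = 1.000 + 1.778 + 9.000 + 2.778 = 14.556; σ = √14.556 = 3.815 days.
Z = (23 − 31) / 3.815 = -2.097
P(T ≤ 23) = Φ(-2.097) ≈ 0.018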